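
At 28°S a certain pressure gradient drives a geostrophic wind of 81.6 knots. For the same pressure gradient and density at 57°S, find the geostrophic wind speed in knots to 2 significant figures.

46 knots

With the same pressure gradient and density, V_g ∝ 1/f ∝ 1/sin φ.
V₂ = V₁ · sin φ₁ / sin φ₂ = 81.6 × sin 28° / sin 57°
V₂ = 81.6 × 0.4695/0.8387 = 46 knots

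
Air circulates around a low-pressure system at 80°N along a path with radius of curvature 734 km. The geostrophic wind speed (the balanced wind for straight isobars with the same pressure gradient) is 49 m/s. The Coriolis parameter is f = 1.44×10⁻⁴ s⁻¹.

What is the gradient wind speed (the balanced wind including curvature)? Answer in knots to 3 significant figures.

Around a low, centrifugal force acts outward with Coriolis, so pressure-gradient force balances both:
(1/ρ)|∂P/∂n| = fV + V²/R  →  V² + fR·V − fR·V_g = 0
With fR = 1.44×10⁻⁴ × 734×10³ m = 106 m/s:
V = [−fR + √((fR)² + 4 fR V_g)]/2 = [−106 + √(106² + 4×106×49)]/2 = 36.4 m/s
Subgeostrophic (V < V_g = 49 m/s), as expected around a low.
Converting: 36.4 m/s × 1.944 = 70.8 knots

70.8 knots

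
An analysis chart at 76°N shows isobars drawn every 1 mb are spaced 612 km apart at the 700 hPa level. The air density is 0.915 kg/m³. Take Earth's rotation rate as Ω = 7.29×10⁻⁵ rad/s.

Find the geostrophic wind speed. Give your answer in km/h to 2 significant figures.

Coriolis parameter at 76°N:
f = 2Ω sin φ = 2 × 7.29×10⁻⁵ × sin 76° = 1.41×10⁻⁴ s⁻¹
Pressure gradient: |∂P/∂n| = 100 Pa / 612000 m = 1.63×10⁻⁴ Pa/m
Geostrophic balance (pressure-gradient force = Coriolis force):
V_g = (1/(fρ)) |∂P/∂n| = 1.63×10⁻⁴ / (1.41×10⁻⁴ × 0.915) = 1.26 m/s
Converting: 1.26 m/s × 3.6 = 4.5 km/h

4.5 km/h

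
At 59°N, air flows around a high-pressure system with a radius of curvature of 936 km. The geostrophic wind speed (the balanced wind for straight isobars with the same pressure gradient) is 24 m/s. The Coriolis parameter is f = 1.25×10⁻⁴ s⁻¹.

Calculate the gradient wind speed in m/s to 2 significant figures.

34 m/s

Around a high, pressure-gradient force acts outward with centrifugal, so Coriolis balances both:
fV = (1/ρ)|∂P/∂n| + V²/R  →  V² − fR·V + fR·V_g = 0
With fR = 1.25×10⁻⁴ × 936×10³ m = 117 m/s:
V = [fR − √((fR)² − 4 fR V_g)]/2 = [117 − √(117² − 4×117×24)]/2 = 33.7 m/s
Supergeostrophic (V > V_g = 24 m/s), as expected around a high.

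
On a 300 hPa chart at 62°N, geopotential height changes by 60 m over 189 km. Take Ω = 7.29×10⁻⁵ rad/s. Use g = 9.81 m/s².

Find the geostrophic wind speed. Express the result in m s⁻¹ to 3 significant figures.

Coriolis parameter at 62°N:
f = 2Ω sin φ = 2 × 7.29×10⁻⁵ × sin 62° = 1.29×10⁻⁴ s⁻¹
Height gradient: |∂Z/∂n| = 60 m / 189000 m = 3.17×10⁻⁴
On a pressure surface, geostrophic balance gives V_g = (g/f)|∂Z/∂n|:
V_g = 9.81 × 3.17×10⁻⁴ / 1.29×10⁻⁴ = 24.2 m/s

24.2 m s⁻¹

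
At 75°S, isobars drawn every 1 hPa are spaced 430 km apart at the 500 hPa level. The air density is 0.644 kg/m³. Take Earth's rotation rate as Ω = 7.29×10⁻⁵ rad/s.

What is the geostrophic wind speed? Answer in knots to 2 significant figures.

Coriolis parameter at 75°S:
f = 2Ω sin φ = 2 × 7.29×10⁻⁵ × sin 75° = 1.41×10⁻⁴ s⁻¹
Pressure gradient: |∂P/∂n| = 100 Pa / 430000 m = 2.33×10⁻⁴ Pa/m
Geostrophic balance (pressure-gradient force = Coriolis force):
V_g = (1/(fρ)) |∂P/∂n| = 2.33×10⁻⁴ / (1.41×10⁻⁴ × 0.644) = 2.56 m/s
Converting: 2.56 m/s × 1.944 = 5.0 knots

5.0 knots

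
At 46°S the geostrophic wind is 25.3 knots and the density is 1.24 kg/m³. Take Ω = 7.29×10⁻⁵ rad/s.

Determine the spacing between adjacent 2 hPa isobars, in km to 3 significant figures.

Coriolis parameter at 46°S:
f = 2Ω sin φ = 2 × 7.29×10⁻⁵ × sin 46° = 1.05×10⁻⁴ s⁻¹
Wind speed in SI: 25.3 knots = 13.0 m/s
Geostrophic balance rearranged: |∂P/∂n| = f ρ V_g
|∂P/∂n| = 1.05×10⁻⁴ × 1.24 × 13.0 = 1.69×10⁻³ Pa/m
Isobar spacing: Δn = ΔP/|∂P/∂n| = 200 Pa / 1.69×10⁻³ Pa/m = 118157 m ≈ 118 km

118 km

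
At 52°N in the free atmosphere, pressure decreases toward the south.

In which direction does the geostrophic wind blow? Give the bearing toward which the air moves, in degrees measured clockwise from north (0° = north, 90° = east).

The pressure-gradient force points toward the south (bearing 180°).
Geostrophic balance: in the Northern Hemisphere the Coriolis force deflects motion to the right, so the geostrophic wind blows 90° to the right of the pressure-gradient force (low pressure on the left).
Rotating 180° by 90° clockwise gives 270° — the wind blows toward the west.

270°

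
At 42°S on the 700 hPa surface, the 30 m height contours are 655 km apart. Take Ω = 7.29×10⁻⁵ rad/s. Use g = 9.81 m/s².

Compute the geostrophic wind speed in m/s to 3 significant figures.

4.61 m/s

Coriolis parameter at 42°S:
f = 2Ω sin φ = 2 × 7.29×10⁻⁵ × sin 42° = 9.76×10⁻⁵ s⁻¹
Height gradient: |∂Z/∂n| = 30 m / 655000 m = 4.58×10⁻⁵
On a pressure surface, geostrophic balance gives V_g = (g/f)|∂Z/∂n|:
V_g = 9.81 × 4.58×10⁻⁵ / 9.76×10⁻⁵ = 4.61 m/s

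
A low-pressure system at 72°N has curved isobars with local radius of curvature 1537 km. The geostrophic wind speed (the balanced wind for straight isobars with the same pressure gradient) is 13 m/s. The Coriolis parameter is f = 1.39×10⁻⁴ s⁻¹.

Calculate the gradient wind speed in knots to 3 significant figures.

23.9 knots

Around a low, centrifugal force acts outward with Coriolis, so pressure-gradient force balances both:
(1/ρ)|∂P/∂n| = fV + V²/R  →  V² + fR·V − fR·V_g = 0
With fR = 1.39×10⁻⁴ × 1537×10³ m = 214 m/s:
V = [−fR + √((fR)² + 4 fR V_g)]/2 = [−214 + √(214² + 4×214×13)]/2 = 12.3 m/s
Subgeostrophic (V < V_g = 13 m/s), as expected around a low.
Converting: 12.3 m/s × 1.944 = 23.9 knots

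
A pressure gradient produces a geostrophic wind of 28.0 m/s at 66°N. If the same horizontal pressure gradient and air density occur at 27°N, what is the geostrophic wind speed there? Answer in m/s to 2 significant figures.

With the same pressure gradient and density, V_g ∝ 1/f ∝ 1/sin φ.
V₂ = V₁ · sin φ₁ / sin φ₂ = 28.0 × sin 66° / sin 27°
V₂ = 28.0 × 0.9135/0.4540 = 56 m/s

56 m/s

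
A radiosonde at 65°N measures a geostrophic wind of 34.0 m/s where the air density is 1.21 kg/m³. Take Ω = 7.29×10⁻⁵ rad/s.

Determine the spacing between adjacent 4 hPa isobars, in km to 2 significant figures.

Coriolis parameter at 65°N:
f = 2Ω sin φ = 2 × 7.29×10⁻⁵ × sin 65° = 1.32×10⁻⁴ s⁻¹
Geostrophic balance rearranged: |∂P/∂n| = f ρ V_g
|∂P/∂n| = 1.32×10⁻⁴ × 1.21 × 34.0 = 5.44×10⁻³ Pa/m
Isobar spacing: Δn = ΔP/|∂P/∂n| = 400 Pa / 5.44×10⁻³ Pa/m = 73580 m ≈ 74 km

74 km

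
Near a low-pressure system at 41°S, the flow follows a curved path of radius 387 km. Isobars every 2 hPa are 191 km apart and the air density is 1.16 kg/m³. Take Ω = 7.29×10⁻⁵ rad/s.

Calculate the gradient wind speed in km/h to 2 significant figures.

28 km/h

Coriolis parameter at 41°S:
f = 2Ω sin φ = 2 × 7.29×10⁻⁵ × sin 41° = 9.57×10⁻⁵ s⁻¹
Pressure gradient: |∂P/∂n| = 200 Pa / 191000 m = 1.05×10⁻³ Pa/m
Geostrophic speed: V_g = |∂P/∂n|/(fρ) = 1.05×10⁻³/(9.57×10⁻⁵ × 1.16) = 9.44 m/s
Around a low, centrifugal force acts outward with Coriolis, so pressure-gradient force balances both:
(1/ρ)|∂P/∂n| = fV + V²/R  →  V² + fR·V − fR·V_g = 0
With fR = 9.57×10⁻⁵ × 387×10³ m = 37.0 m/s:
V = [−fR + √((fR)² + 4 fR V_g)]/2 = [−37.0 + √(37.0² + 4×37.0×9.44)]/2 = 7.8 m/s
Subgeostrophic (V < V_g = 9.44 m/s), as expected around a low.
Converting: 7.8 m/s × 3.6 = 28 km/h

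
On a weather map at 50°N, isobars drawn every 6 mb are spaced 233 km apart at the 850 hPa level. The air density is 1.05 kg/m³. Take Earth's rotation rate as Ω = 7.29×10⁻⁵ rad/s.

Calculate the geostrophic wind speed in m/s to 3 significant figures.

22.0 m/s

Coriolis parameter at 50°N:
f = 2Ω sin φ = 2 × 7.29×10⁻⁵ × sin 50° = 1.12×10⁻⁴ s⁻¹
Pressure gradient: |∂P/∂n| = 600 Pa / 233000 m = 2.58×10⁻³ Pa/m
Geostrophic balance (pressure-gradient force = Coriolis force):
V_g = (1/(fρ)) |∂P/∂n| = 2.58×10⁻³ / (1.12×10⁻⁴ × 1.05) = 22.0 m/s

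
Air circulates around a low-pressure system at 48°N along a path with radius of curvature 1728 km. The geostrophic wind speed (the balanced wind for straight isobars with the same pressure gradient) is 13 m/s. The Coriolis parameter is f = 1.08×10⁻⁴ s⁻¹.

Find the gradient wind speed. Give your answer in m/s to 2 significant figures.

12 m/s

Around a low, centrifugal force acts outward with Coriolis, so pressure-gradient force balances both:
(1/ρ)|∂P/∂n| = fV + V²/R  →  V² + fR·V − fR·V_g = 0
With fR = 1.08×10⁻⁴ × 1728×10³ m = 187 m/s:
V = [−fR + √((fR)² + 4 fR V_g)]/2 = [−187 + √(187² + 4×187×13)]/2 = 12.2 m/s
Subgeostrophic (V < V_g = 13 m/s), as expected around a low.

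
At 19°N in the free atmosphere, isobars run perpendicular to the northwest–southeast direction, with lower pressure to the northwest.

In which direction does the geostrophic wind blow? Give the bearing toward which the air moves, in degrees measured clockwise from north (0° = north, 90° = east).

045°

The pressure-gradient force points toward the northwest (bearing 315°).
Geostrophic balance: in the Northern Hemisphere the Coriolis force deflects motion to the right, so the geostrophic wind blows 90° to the right of the pressure-gradient force (low pressure on the left).
Rotating 315° by 90° clockwise gives 045° — the wind blows toward the northeast.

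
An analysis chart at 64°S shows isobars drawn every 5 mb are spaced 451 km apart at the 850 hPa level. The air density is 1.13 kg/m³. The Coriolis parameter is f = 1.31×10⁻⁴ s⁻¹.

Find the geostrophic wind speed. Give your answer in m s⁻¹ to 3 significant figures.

7.49 m s⁻¹

Pressure gradient: |∂P/∂n| = 500 Pa / 451000 m = 1.11×10⁻³ Pa/m
Geostrophic balance (pressure-gradient force = Coriolis force):
V_g = (1/(fρ)) |∂P/∂n| = 1.11×10⁻³ / (1.31×10⁻⁴ × 1.13) = 7.49 m/s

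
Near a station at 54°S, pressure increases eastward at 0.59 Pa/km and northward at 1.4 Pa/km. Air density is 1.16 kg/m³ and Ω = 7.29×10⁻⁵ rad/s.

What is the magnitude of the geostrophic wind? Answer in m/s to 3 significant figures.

11.1 m/s

Coriolis parameter at 54°S:
f = 2Ω sin φ = 2 × 7.29×10⁻⁵ × sin 54° = 1.18×10⁻⁴ s⁻¹
In the Southern Hemisphere f is negative: f = −1.18×10⁻⁴ s⁻¹.
Component geostrophic relations (x east, y north):
u_g = −(1/(fρ)) ∂P/∂y,  v_g = (1/(fρ)) ∂P/∂x
u_g = −(1.4×10⁻³)/(−1.18×10⁻⁴ × 1.16) = 10.2 m/s;  v_g = (0.59×10⁻³)/(−1.18×10⁻⁴ × 1.16) = −4.31 m/s
|V_g| = √(u_g² + v_g²) = 11.1 m/s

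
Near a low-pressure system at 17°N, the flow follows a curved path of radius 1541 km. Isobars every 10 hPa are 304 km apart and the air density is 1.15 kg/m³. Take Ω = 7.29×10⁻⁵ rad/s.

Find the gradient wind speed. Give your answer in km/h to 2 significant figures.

Coriolis parameter at 17°N:
f = 2Ω sin φ = 2 × 7.29×10⁻⁵ × sin 17° = 4.26×10⁻⁵ s⁻¹
Pressure gradient: |∂P/∂n| = 1000 Pa / 304000 m = 3.29×10⁻³ Pa/m
Geostrophic speed: V_g = |∂P/∂n|/(fρ) = 3.29×10⁻³/(4.26×10⁻⁵ × 1.15) = 67.1 m/s
Around a low, centrifugal force acts outward with Coriolis, so pressure-gradient force balances both:
(1/ρ)|∂P/∂n| = fV + V²/R  →  V² + fR·V − fR·V_g = 0
With fR = 4.26×10⁻⁵ × 1541×10³ m = 65.7 m/s:
V = [−fR + √((fR)² + 4 fR V_g)]/2 = [−65.7 + √(65.7² + 4×65.7×67.1)]/2 = 41.2 m/s
Subgeostrophic (V < V_g = 67.1 m/s), as expected around a low.
Converting: 41.2 m/s × 3.6 = 150 km/h

150 km/h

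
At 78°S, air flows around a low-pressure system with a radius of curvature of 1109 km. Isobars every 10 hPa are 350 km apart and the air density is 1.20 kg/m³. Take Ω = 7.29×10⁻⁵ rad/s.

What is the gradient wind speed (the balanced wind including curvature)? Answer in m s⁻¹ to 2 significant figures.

15 m s⁻¹

Coriolis parameter at 78°S:
f = 2Ω sin φ = 2 × 7.29×10⁻⁵ × sin 78° = 1.43×10⁻⁴ s⁻¹
Pressure gradient: |∂P/∂n| = 1000 Pa / 350000 m = 2.86×10⁻³ Pa/m
Geostrophic speed: V_g = |∂P/∂n|/(fρ) = 2.86×10⁻³/(1.43×10⁻⁴ × 1.20) = 16.7 m/s
Around a low, centrifugal force acts outward with Coriolis, so pressure-gradient force balances both:
(1/ρ)|∂P/∂n| = fV + V²/R  →  V² + fR·V − fR·V_g = 0
With fR = 1.43×10⁻⁴ × 1109×10³ m = 158 m/s:
V = [−fR + √((fR)² + 4 fR V_g)]/2 = [−158 + √(158² + 4×158×16.7)]/2 = 15.2 m/s
Subgeostrophic (V < V_g = 16.7 m/s), as expected around a low.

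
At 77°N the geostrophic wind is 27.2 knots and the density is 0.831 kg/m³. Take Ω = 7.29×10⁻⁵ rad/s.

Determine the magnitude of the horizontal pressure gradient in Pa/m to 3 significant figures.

Coriolis parameter at 77°N:
f = 2Ω sin φ = 2 × 7.29×10⁻⁵ × sin 77° = 1.42×10⁻⁴ s⁻¹
Wind speed in SI: 27.2 knots = 14.0 m/s
Geostrophic balance rearranged: |∂P/∂n| = f ρ V_g
|∂P/∂n| = 1.42×10⁻⁴ × 0.831 × 14.0 = 1.65×10⁻³ Pa/m

1.65×10⁻³ Pa/m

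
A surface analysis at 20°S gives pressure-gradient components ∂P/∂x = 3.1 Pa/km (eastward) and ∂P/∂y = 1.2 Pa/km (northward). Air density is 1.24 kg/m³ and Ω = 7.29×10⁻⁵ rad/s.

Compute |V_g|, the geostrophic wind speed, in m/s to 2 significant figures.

Coriolis parameter at 20°S:
f = 2Ω sin φ = 2 × 7.29×10⁻⁵ × sin 20° = 4.99×10⁻⁵ s⁻¹
In the Southern Hemisphere f is negative: f = −4.99×10⁻⁵ s⁻¹.
Component geostrophic relations (x east, y north):
u_g = −(1/(fρ)) ∂P/∂y,  v_g = (1/(fρ)) ∂P/∂x
u_g = −(1.2×10⁻³)/(−4.99×10⁻⁵ × 1.24) = 19.4 m/s;  v_g = (3.1×10⁻³)/(−4.99×10⁻⁵ × 1.24) = −50.1 m/s
|V_g| = √(u_g² + v_g²) = 53.8 m/s

54 m/s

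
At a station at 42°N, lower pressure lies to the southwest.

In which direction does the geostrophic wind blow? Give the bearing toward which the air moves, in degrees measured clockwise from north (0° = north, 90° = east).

315°

The pressure-gradient force points toward the southwest (bearing 225°).
Geostrophic balance: in the Northern Hemisphere the Coriolis force deflects motion to the right, so the geostrophic wind blows 90° to the right of the pressure-gradient force (low pressure on the left).
Rotating 225° by 90° clockwise gives 315° — the wind blows toward the northwest.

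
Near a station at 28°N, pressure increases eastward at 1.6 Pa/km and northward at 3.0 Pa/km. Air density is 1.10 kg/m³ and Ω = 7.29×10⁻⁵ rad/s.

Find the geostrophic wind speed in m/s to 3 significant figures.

45.2 m/s

Coriolis parameter at 28°N:
f = 2Ω sin φ = 2 × 7.29×10⁻⁵ × sin 28° = 6.84×10⁻⁵ s⁻¹
Component geostrophic relations (x east, y north):
u_g = −(1/(fρ)) ∂P/∂y,  v_g = (1/(fρ)) ∂P/∂x
u_g = −(3.0×10⁻³)/(6.84×10⁻⁵ × 1.10) = −39.8 m/s;  v_g = (1.6×10⁻³)/(6.84×10⁻⁵ × 1.10) = 21.3 m/s
|V_g| = √(u_g² + v_g²) = 45.2 m/s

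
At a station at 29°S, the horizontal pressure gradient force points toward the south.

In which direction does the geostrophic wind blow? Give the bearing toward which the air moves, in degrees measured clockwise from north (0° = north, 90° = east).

The pressure-gradient force points toward the south (bearing 180°).
Geostrophic balance: in the Southern Hemisphere the Coriolis force deflects motion to the left, so the geostrophic wind blows 90° to the left of the pressure-gradient force (low pressure on the right).
Rotating 180° by 90° counterclockwise gives 090° — the wind blows toward the east.

090°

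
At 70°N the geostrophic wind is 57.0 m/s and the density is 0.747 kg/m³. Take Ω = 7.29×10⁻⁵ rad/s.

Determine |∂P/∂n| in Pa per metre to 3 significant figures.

5.83×10⁻³ Pa/m

Coriolis parameter at 70°N:
f = 2Ω sin φ = 2 × 7.29×10⁻⁵ × sin 70° = 1.37×10⁻⁴ s⁻¹
Geostrophic balance rearranged: |∂P/∂n| = f ρ V_g
|∂P/∂n| = 1.37×10⁻⁴ × 0.747 × 57.0 = 5.83×10⁻³ Pa/m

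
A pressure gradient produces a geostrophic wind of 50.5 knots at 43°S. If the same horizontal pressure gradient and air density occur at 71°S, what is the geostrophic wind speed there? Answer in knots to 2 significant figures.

With the same pressure gradient and density, V_g ∝ 1/f ∝ 1/sin φ.
V₂ = V₁ · sin φ₁ / sin φ₂ = 50.5 × sin 43° / sin 71°
V₂ = 50.5 × 0.6820/0.9455 = 36 knots

36 knots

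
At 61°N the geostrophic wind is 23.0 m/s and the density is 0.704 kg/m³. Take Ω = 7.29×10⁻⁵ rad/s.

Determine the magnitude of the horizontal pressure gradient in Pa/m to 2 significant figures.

Coriolis parameter at 61°N:
f = 2Ω sin φ = 2 × 7.29×10⁻⁵ × sin 61° = 1.28×10⁻⁴ s⁻¹
Geostrophic balance rearranged: |∂P/∂n| = f ρ V_g
|∂P/∂n| = 1.28×10⁻⁴ × 0.704 × 23.0 = 2.06×10⁻³ Pa/m

2.1×10⁻³ Pa/m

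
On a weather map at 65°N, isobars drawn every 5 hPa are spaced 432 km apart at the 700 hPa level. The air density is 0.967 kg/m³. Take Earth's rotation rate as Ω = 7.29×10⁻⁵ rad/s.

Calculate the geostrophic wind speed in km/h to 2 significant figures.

Coriolis parameter at 65°N:
f = 2Ω sin φ = 2 × 7.29×10⁻⁵ × sin 65° = 1.32×10⁻⁴ s⁻¹
Pressure gradient: |∂P/∂n| = 500 Pa / 432000 m = 1.16×10⁻³ Pa/m
Geostrophic balance (pressure-gradient force = Coriolis force):
V_g = (1/(fρ)) |∂P/∂n| = 1.16×10⁻³ / (1.32×10⁻⁴ × 0.967) = 9.06 m/s
Converting: 9.06 m/s × 3.6 = 33 km/h

33 km/h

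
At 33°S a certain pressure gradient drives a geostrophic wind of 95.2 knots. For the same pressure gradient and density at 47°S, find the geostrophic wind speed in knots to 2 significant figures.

With the same pressure gradient and density, V_g ∝ 1/f ∝ 1/sin φ.
V₂ = V₁ · sin φ₁ / sin φ₂ = 95.2 × sin 33° / sin 47°
V₂ = 95.2 × 0.5446/0.7314 = 71 knots

71 knots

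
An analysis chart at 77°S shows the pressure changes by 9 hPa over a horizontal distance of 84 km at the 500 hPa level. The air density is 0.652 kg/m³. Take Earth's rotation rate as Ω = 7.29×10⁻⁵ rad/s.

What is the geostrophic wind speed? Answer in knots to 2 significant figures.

220 knots

Coriolis parameter at 77°S:
f = 2Ω sin φ = 2 × 7.29×10⁻⁵ × sin 77° = 1.42×10⁻⁴ s⁻¹
Pressure gradient: |∂P/∂n| = 900 Pa / 84000 m = 1.07×10⁻² Pa/m
Geostrophic balance (pressure-gradient force = Coriolis force):
V_g = (1/(fρ)) |∂P/∂n| = 1.07×10⁻² / (1.42×10⁻⁴ × 0.652) = 116 m/s
Converting: 116 m/s × 1.944 = 220 knots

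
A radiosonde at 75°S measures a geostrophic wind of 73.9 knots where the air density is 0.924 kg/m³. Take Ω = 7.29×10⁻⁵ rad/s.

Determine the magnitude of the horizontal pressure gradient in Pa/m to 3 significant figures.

4.95×10⁻³ Pa/m

Coriolis parameter at 75°S:
f = 2Ω sin φ = 2 × 7.29×10⁻⁵ × sin 75° = 1.41×10⁻⁴ s⁻¹
Wind speed in SI: 73.9 knots = 38.0 m/s
Geostrophic balance rearranged: |∂P/∂n| = f ρ V_g
|∂P/∂n| = 1.41×10⁻⁴ × 0.924 × 38.0 = 4.95×10⁻³ Pa/m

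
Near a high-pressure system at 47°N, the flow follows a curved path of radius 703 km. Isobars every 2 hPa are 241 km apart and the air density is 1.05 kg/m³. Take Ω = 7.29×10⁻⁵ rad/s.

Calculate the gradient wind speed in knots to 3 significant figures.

16.2 knots

Coriolis parameter at 47°N:
f = 2Ω sin φ = 2 × 7.29×10⁻⁵ × sin 47° = 1.07×10⁻⁴ s⁻¹
Pressure gradient: |∂P/∂n| = 200 Pa / 241000 m = 8.30×10⁻⁴ Pa/m
Geostrophic speed: V_g = |∂P/∂n|/(fρ) = 8.30×10⁻⁴/(1.07×10⁻⁴ × 1.05) = 7.41 m/s
Around a high, pressure-gradient force acts outward with centrifugal, so Coriolis balances both:
fV = (1/ρ)|∂P/∂n| + V²/R  →  V² − fR·V + fR·V_g = 0
With fR = 1.07×10⁻⁴ × 703×10³ m = 75.0 m/s:
V = [fR − √((fR)² − 4 fR V_g)]/2 = [75.0 − √(75.0² − 4×75.0×7.41)]/2 = 8.34 m/s
Supergeostrophic (V > V_g = 7.41 m/s), as expected around a high.
Converting: 8.34 m/s × 1.944 = 16.2 knots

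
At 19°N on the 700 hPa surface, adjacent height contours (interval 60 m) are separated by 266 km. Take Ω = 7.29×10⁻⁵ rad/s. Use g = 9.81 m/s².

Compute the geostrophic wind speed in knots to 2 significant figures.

91 knots

Coriolis parameter at 19°N:
f = 2Ω sin φ = 2 × 7.29×10⁻⁵ × sin 19° = 4.75×10⁻⁵ s⁻¹
Height gradient: |∂Z/∂n| = 60 m / 266000 m = 2.26×10⁻⁴
On a pressure surface, geostrophic balance gives V_g = (g/f)|∂Z/∂n|:
V_g = 9.81 × 2.26×10⁻⁴ / 4.75×10⁻⁵ = 46.6 m/s
Converting: 46.6 m/s × 1.944 = 91 knots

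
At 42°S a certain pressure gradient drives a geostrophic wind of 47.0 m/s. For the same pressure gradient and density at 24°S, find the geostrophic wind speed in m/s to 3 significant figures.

With the same pressure gradient and density, V_g ∝ 1/f ∝ 1/sin φ.
V₂ = V₁ · sin φ₁ / sin φ₂ = 47.0 × sin 42° / sin 24°
V₂ = 47.0 × 0.6691/0.4067 = 77.3 m/s

77.3 m/s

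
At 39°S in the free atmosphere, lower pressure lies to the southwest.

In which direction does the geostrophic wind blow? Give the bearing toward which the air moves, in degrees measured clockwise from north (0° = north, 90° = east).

135°

The pressure-gradient force points toward the southwest (bearing 225°).
Geostrophic balance: in the Southern Hemisphere the Coriolis force deflects motion to the left, so the geostrophic wind blows 90° to the left of the pressure-gradient force (low pressure on the right).
Rotating 225° by 90° counterclockwise gives 135° — the wind blows toward the southeast.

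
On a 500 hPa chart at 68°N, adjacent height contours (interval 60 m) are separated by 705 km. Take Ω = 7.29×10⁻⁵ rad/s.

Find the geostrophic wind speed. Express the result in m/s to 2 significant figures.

Coriolis parameter at 68°N:
f = 2Ω sin φ = 2 × 7.29×10⁻⁵ × sin 68° = 1.35×10⁻⁴ s⁻¹
Height gradient: |∂Z/∂n| = 60 m / 705000 m = 8.51×10⁻⁵
On a pressure surface, geostrophic balance gives V_g = (g/f)|∂Z/∂n|:
V_g = 9.81 × 8.51×10⁻⁵ / 1.35×10⁻⁴ = 6.18 m/s

6.2 m/s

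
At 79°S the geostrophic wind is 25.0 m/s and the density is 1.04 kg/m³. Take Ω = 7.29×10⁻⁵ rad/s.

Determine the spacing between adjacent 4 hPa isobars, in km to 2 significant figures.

Coriolis parameter at 79°S:
f = 2Ω sin φ = 2 × 7.29×10⁻⁵ × sin 79° = 1.43×10⁻⁴ s⁻¹
Geostrophic balance rearranged: |∂P/∂n| = f ρ V_g
|∂P/∂n| = 1.43×10⁻⁴ × 1.04 × 25.0 = 3.72×10⁻³ Pa/m
Isobar spacing: Δn = ΔP/|∂P/∂n| = 400 Pa / 3.72×10⁻³ Pa/m = 107494 m ≈ 110 km

110 km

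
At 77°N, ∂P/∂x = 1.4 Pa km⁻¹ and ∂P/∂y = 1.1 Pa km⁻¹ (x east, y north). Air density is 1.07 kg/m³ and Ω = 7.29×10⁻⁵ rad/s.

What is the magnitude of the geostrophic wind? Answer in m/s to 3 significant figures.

11.7 m/s

Coriolis parameter at 77°N:
f = 2Ω sin φ = 2 × 7.29×10⁻⁵ × sin 77° = 1.42×10⁻⁴ s⁻¹
Component geostrophic relations (x east, y north):
u_g = −(1/(fρ)) ∂P/∂y,  v_g = (1/(fρ)) ∂P/∂x
u_g = −(1.1×10⁻³)/(1.42×10⁻⁴ × 1.07) = −7.24 m/s;  v_g = (1.4×10⁻³)/(1.42×10⁻⁴ × 1.07) = 9.21 m/s
|V_g| = √(u_g² + v_g²) = 11.7 m/s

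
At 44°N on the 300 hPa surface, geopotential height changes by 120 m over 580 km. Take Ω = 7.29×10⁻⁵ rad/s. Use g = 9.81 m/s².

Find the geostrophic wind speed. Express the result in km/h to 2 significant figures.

72 km/h

Coriolis parameter at 44°N:
f = 2Ω sin φ = 2 × 7.29×10⁻⁵ × sin 44° = 1.01×10⁻⁴ s⁻¹
Height gradient: |∂Z/∂n| = 120 m / 580000 m = 2.07×10⁻⁴
On a pressure surface, geostrophic balance gives V_g = (g/f)|∂Z/∂n|:
V_g = 9.81 × 2.07×10⁻⁴ / 1.01×10⁻⁴ = 20.0 m/s
Converting: 20.0 m/s × 3.6 = 72 km/h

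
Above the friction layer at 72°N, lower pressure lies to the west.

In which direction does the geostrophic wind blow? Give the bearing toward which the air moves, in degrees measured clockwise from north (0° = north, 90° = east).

The pressure-gradient force points toward the west (bearing 270°).
Geostrophic balance: in the Northern Hemisphere the Coriolis force deflects motion to the right, so the geostrophic wind blows 90° to the right of the pressure-gradient force (low pressure on the left).
Rotating 270° by 90° clockwise gives 000° — the wind blows toward the north.

000°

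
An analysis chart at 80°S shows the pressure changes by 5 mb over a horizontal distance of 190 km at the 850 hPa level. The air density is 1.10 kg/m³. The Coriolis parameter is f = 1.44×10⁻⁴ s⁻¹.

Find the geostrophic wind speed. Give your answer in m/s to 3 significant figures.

16.6 m/s

Pressure gradient: |∂P/∂n| = 500 Pa / 190000 m = 2.63×10⁻³ Pa/m
Geostrophic balance (pressure-gradient force = Coriolis force):
V_g = (1/(fρ)) |∂P/∂n| = 2.63×10⁻³ / (1.44×10⁻⁴ × 1.10) = 16.6 m/s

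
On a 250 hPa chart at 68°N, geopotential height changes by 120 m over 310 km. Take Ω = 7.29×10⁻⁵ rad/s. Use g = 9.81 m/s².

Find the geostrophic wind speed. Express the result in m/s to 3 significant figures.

28.1 m/s

Coriolis parameter at 68°N:
f = 2Ω sin φ = 2 × 7.29×10⁻⁵ × sin 68° = 1.35×10⁻⁴ s⁻¹
Height gradient: |∂Z/∂n| = 120 m / 310000 m = 3.87×10⁻⁴
On a pressure surface, geostrophic balance gives V_g = (g/f)|∂Z/∂n|:
V_g = 9.81 × 3.87×10⁻⁴ / 1.35×10⁻⁴ = 28.1 m/s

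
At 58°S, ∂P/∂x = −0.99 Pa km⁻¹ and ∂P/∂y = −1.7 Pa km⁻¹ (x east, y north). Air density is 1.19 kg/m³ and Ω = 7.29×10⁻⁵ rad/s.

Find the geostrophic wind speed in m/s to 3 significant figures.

Coriolis parameter at 58°S:
f = 2Ω sin φ = 2 × 7.29×10⁻⁵ × sin 58° = 1.24×10⁻⁴ s⁻¹
In the Southern Hemisphere f is negative: f = −1.24×10⁻⁴ s⁻¹.
Component geostrophic relations (x east, y north):
u_g = −(1/(fρ)) ∂P/∂y,  v_g = (1/(fρ)) ∂P/∂x
u_g = −(−1.7×10⁻³)/(−1.24×10⁻⁴ × 1.19) = −11.6 m/s;  v_g = (−0.99×10⁻³)/(−1.24×10⁻⁴ × 1.19) = 6.73 m/s
|V_g| = √(u_g² + v_g²) = 13.4 m/s

13.4 m/s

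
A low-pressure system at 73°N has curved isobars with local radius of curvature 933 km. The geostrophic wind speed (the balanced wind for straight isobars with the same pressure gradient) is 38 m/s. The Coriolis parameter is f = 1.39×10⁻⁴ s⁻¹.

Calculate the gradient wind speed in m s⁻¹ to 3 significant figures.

Around a low, centrifugal force acts outward with Coriolis, so pressure-gradient force balances both:
(1/ρ)|∂P/∂n| = fV + V²/R  →  V² + fR·V − fR·V_g = 0
With fR = 1.39×10⁻⁴ × 933×10³ m = 130 m/s:
V = [−fR + √((fR)² + 4 fR V_g)]/2 = [−130 + √(130² + 4×130×38)]/2 = 30.7 m/s
Subgeostrophic (V < V_g = 38 m/s), as expected around a low.

30.7 m s⁻¹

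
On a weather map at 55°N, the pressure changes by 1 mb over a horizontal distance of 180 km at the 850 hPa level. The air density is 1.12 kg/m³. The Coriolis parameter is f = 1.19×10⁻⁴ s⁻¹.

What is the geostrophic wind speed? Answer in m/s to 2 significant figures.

Pressure gradient: |∂P/∂n| = 100 Pa / 180000 m = 5.56×10⁻⁴ Pa/m
Geostrophic balance (pressure-gradient force = Coriolis force):
V_g = (1/(fρ)) |∂P/∂n| = 5.56×10⁻⁴ / (1.19×10⁻⁴ × 1.12) = 4.17 m/s

4.2 m/s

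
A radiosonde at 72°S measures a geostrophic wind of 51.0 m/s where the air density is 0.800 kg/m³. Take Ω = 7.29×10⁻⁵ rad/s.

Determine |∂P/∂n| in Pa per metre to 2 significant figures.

5.7×10⁻³ Pa/m

Coriolis parameter at 72°S:
f = 2Ω sin φ = 2 × 7.29×10⁻⁵ × sin 72° = 1.39×10⁻⁴ s⁻¹
Geostrophic balance rearranged: |∂P/∂n| = f ρ V_g
|∂P/∂n| = 1.39×10⁻⁴ × 0.800 × 51.0 = 5.66×10⁻³ Pa/m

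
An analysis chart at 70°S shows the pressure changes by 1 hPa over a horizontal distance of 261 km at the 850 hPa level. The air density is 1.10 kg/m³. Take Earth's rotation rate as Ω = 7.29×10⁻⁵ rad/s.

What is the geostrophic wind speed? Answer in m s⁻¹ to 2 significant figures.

2.5 m s⁻¹

Coriolis parameter at 70°S:
f = 2Ω sin φ = 2 × 7.29×10⁻⁵ × sin 70° = 1.37×10⁻⁴ s⁻¹
Pressure gradient: |∂P/∂n| = 100 Pa / 261000 m = 3.83×10⁻⁴ Pa/m
Geostrophic balance (pressure-gradient force = Coriolis force):
V_g = (1/(fρ)) |∂P/∂n| = 3.83×10⁻⁴ / (1.37×10⁻⁴ × 1.10) = 2.54 m/s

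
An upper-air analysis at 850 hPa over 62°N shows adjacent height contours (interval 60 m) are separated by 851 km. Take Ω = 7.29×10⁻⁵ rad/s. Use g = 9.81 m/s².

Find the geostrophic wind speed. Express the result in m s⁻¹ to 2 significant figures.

5.4 m s⁻¹

Coriolis parameter at 62°N:
f = 2Ω sin φ = 2 × 7.29×10⁻⁵ × sin 62° = 1.29×10⁻⁴ s⁻¹
Height gradient: |∂Z/∂n| = 60 m / 851000 m = 7.05×10⁻⁵
On a pressure surface, geostrophic balance gives V_g = (g/f)|∂Z/∂n|:
V_g = 9.81 × 7.05×10⁻⁵ / 1.29×10⁻⁴ = 5.37 m/s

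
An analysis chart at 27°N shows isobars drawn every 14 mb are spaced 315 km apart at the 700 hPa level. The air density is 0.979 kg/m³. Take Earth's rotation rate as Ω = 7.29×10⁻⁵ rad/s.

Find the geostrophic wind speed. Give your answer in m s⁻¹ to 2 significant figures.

Coriolis parameter at 27°N:
f = 2Ω sin φ = 2 × 7.29×10⁻⁵ × sin 27° = 6.62×10⁻⁵ s⁻¹
Pressure gradient: |∂P/∂n| = 1400 Pa / 315000 m = 4.44×10⁻³ Pa/m
Geostrophic balance (pressure-gradient force = Coriolis force):
V_g = (1/(fρ)) |∂P/∂n| = 4.44×10⁻³ / (6.62×10⁻⁵ × 0.979) = 68.6 m/s

69 m s⁻¹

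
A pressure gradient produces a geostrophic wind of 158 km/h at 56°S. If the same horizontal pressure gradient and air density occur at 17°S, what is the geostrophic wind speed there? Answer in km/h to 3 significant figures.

With the same pressure gradient and density, V_g ∝ 1/f ∝ 1/sin φ.
V₂ = V₁ · sin φ₁ / sin φ₂ = 158 × sin 56° / sin 17°
V₂ = 158 × 0.8290/0.2924 = 448 km/h

448 km/h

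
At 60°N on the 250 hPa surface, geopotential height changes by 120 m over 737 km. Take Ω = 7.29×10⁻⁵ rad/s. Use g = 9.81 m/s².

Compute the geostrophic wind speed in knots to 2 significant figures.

25 knots

Coriolis parameter at 60°N:
f = 2Ω sin φ = 2 × 7.29×10⁻⁵ × sin 60° = 1.26×10⁻⁴ s⁻¹
Height gradient: |∂Z/∂n| = 120 m / 737000 m = 1.63×10⁻⁴
On a pressure surface, geostrophic balance gives V_g = (g/f)|∂Z/∂n|:
V_g = 9.81 × 1.63×10⁻⁴ / 1.26×10⁻⁴ = 12.7 m/s
Converting: 12.7 m/s × 1.944 = 25 knots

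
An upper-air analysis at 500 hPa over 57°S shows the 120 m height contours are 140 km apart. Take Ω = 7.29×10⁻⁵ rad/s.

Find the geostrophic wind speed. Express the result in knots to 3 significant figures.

134 knots

Coriolis parameter at 57°S:
f = 2Ω sin φ = 2 × 7.29×10⁻⁵ × sin 57° = 1.22×10⁻⁴ s⁻¹
Height gradient: |∂Z/∂n| = 120 m / 140000 m = 8.57×10⁻⁴
On a pressure surface, geostrophic balance gives V_g = (g/f)|∂Z/∂n|:
V_g = 9.81 × 8.57×10⁻⁴ / 1.22×10⁻⁴ = 68.8 m/s
Converting: 68.8 m/s × 1.944 = 134 knots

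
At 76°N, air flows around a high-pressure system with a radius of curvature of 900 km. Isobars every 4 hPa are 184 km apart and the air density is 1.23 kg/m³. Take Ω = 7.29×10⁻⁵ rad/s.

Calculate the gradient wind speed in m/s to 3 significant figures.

Coriolis parameter at 76°N:
f = 2Ω sin φ = 2 × 7.29×10⁻⁵ × sin 76° = 1.41×10⁻⁴ s⁻¹
Pressure gradient: |∂P/∂n| = 400 Pa / 184000 m = 2.17×10⁻³ Pa/m
Geostrophic speed: V_g = |∂P/∂n|/(fρ) = 2.17×10⁻³/(1.41×10⁻⁴ × 1.23) = 12.5 m/s
Around a high, pressure-gradient force acts outward with centrifugal, so Coriolis balances both:
fV = (1/ρ)|∂P/∂n| + V²/R  →  V² − fR·V + fR·V_g = 0
With fR = 1.41×10⁻⁴ × 900×10³ m = 127 m/s:
V = [fR − √((fR)² − 4 fR V_g)]/2 = [127 − √(127² − 4×127×12.5)]/2 = 14 m/s
Supergeostrophic (V > V_g = 12.5 m/s), as expected around a high.

14.0 m/s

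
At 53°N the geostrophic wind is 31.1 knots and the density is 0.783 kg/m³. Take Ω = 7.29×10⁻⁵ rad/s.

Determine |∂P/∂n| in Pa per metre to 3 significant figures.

1.46×10⁻³ Pa/m

Coriolis parameter at 53°N:
f = 2Ω sin φ = 2 × 7.29×10⁻⁵ × sin 53° = 1.16×10⁻⁴ s⁻¹
Wind speed in SI: 31.1 knots = 16.0 m/s
Geostrophic balance rearranged: |∂P/∂n| = f ρ V_g
|∂P/∂n| = 1.16×10⁻⁴ × 0.783 × 16.0 = 1.46×10⁻³ Pa/m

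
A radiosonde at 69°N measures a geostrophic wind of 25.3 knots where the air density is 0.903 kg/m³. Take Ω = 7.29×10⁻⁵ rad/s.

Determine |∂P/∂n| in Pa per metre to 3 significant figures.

1.60×10⁻³ Pa/m

Coriolis parameter at 69°N:
f = 2Ω sin φ = 2 × 7.29×10⁻⁵ × sin 69° = 1.36×10⁻⁴ s⁻¹
Wind speed in SI: 25.3 knots = 13.0 m/s
Geostrophic balance rearranged: |∂P/∂n| = f ρ V_g
|∂P/∂n| = 1.36×10⁻⁴ × 0.903 × 13.0 = 1.60×10⁻³ Pa/m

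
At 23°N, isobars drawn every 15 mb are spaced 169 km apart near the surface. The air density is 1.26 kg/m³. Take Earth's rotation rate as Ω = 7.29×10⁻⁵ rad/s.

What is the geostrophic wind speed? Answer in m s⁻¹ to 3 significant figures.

Coriolis parameter at 23°N:
f = 2Ω sin φ = 2 × 7.29×10⁻⁵ × sin 23° = 5.70×10⁻⁵ s⁻¹
Pressure gradient: |∂P/∂n| = 1500 Pa / 169000 m = 8.88×10⁻³ Pa/m
Geostrophic balance (pressure-gradient force = Coriolis force):
V_g = (1/(fρ)) |∂P/∂n| = 8.88×10⁻³ / (5.70×10⁻⁵ × 1.26) = 124 m/s

124 m s⁻¹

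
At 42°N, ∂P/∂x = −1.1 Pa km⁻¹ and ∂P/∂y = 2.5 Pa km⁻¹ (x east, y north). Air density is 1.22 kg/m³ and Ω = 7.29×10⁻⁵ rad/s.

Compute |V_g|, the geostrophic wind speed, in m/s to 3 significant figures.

22.9 m/s

Coriolis parameter at 42°N:
f = 2Ω sin φ = 2 × 7.29×10⁻⁵ × sin 42° = 9.76×10⁻⁵ s⁻¹
Component geostrophic relations (x east, y north):
u_g = −(1/(fρ)) ∂P/∂y,  v_g = (1/(fρ)) ∂P/∂x
u_g = −(2.5×10⁻³)/(9.76×10⁻⁵ × 1.22) = −21.0 m/s;  v_g = (−1.1×10⁻³)/(9.76×10⁻⁵ × 1.22) = −9.24 m/s
|V_g| = √(u_g² + v_g²) = 22.9 m/s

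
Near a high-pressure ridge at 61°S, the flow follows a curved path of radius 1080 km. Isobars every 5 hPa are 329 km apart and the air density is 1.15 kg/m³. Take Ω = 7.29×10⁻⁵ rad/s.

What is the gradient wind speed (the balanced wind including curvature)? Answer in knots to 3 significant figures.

Coriolis parameter at 61°S:
f = 2Ω sin φ = 2 × 7.29×10⁻⁵ × sin 61° = 1.28×10⁻⁴ s⁻¹
Pressure gradient: |∂P/∂n| = 500 Pa / 329000 m = 1.52×10⁻³ Pa/m
Geostrophic speed: V_g = |∂P/∂n|/(fρ) = 1.52×10⁻³/(1.28×10⁻⁴ × 1.15) = 10.4 m/s
Around a high, pressure-gradient force acts outward with centrifugal, so Coriolis balances both:
fV = (1/ρ)|∂P/∂n| + V²/R  →  V² − fR·V + fR·V_g = 0
With fR = 1.28×10⁻⁴ × 1080×10³ m = 138 m/s:
V = [fR − √((fR)² − 4 fR V_g)]/2 = [138 − √(138² − 4×138×10.4)]/2 = 11.3 m/s
Supergeostrophic (V > V_g = 10.4 m/s), as expected around a high.
Converting: 11.3 m/s × 1.944 = 21.9 knots

21.9 knots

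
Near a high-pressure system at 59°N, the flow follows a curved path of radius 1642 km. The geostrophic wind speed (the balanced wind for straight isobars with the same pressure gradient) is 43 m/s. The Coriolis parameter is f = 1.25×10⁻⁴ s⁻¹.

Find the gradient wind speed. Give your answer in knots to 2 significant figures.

120 knots

Around a high, pressure-gradient force acts outward with centrifugal, so Coriolis balances both:
fV = (1/ρ)|∂P/∂n| + V²/R  →  V² − fR·V + fR·V_g = 0
With fR = 1.25×10⁻⁴ × 1642×10³ m = 205 m/s:
V = [fR − √((fR)² − 4 fR V_g)]/2 = [205 − √(205² − 4×205×43)]/2 = 61.3 m/s
Supergeostrophic (V > V_g = 43 m/s), as expected around a high.
Converting: 61.3 m/s × 1.944 = 120 knots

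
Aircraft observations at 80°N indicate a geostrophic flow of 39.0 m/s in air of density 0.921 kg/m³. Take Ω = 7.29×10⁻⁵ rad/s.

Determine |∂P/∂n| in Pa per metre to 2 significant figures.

5.2×10⁻³ Pa/m

Coriolis parameter at 80°N:
f = 2Ω sin φ = 2 × 7.29×10⁻⁵ × sin 80° = 1.44×10⁻⁴ s⁻¹
Geostrophic balance rearranged: |∂P/∂n| = f ρ V_g
|∂P/∂n| = 1.44×10⁻⁴ × 0.921 × 39.0 = 5.16×10⁻³ Pa/m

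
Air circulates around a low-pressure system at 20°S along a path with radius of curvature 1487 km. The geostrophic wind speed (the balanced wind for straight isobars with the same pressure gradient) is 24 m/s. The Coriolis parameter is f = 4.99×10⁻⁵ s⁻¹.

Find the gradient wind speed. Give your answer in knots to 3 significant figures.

Around a low, centrifugal force acts outward with Coriolis, so pressure-gradient force balances both:
(1/ρ)|∂P/∂n| = fV + V²/R  →  V² + fR·V − fR·V_g = 0
With fR = 4.99×10⁻⁵ × 1487×10³ m = 74.2 m/s:
V = [−fR + √((fR)² + 4 fR V_g)]/2 = [−74.2 + √(74.2² + 4×74.2×24)]/2 = 19.1 m/s
Subgeostrophic (V < V_g = 24 m/s), as expected around a low.
Converting: 19.1 m/s × 1.944 = 37.1 knots

37.1 knots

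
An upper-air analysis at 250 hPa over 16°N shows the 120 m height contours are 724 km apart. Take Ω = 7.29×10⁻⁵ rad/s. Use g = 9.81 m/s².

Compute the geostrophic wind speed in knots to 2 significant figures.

79 knots

Coriolis parameter at 16°N:
f = 2Ω sin φ = 2 × 7.29×10⁻⁵ × sin 16° = 4.02×10⁻⁵ s⁻¹
Height gradient: |∂Z/∂n| = 120 m / 724000 m = 1.66×10⁻⁴
On a pressure surface, geostrophic balance gives V_g = (g/f)|∂Z/∂n|:
V_g = 9.81 × 1.66×10⁻⁴ / 4.02×10⁻⁵ = 40.5 m/s
Converting: 40.5 m/s × 1.944 = 79 knots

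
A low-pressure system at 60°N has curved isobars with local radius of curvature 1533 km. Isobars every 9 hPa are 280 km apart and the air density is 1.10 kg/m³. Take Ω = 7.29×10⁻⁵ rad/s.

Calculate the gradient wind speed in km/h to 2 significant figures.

75 km/h

Coriolis parameter at 60°N:
f = 2Ω sin φ = 2 × 7.29×10⁻⁵ × sin 60° = 1.26×10⁻⁴ s⁻¹
Pressure gradient: |∂P/∂n| = 900 Pa / 280000 m = 3.21×10⁻³ Pa/m
Geostrophic speed: V_g = |∂P/∂n|/(fρ) = 3.21×10⁻³/(1.26×10⁻⁴ × 1.10) = 23.1 m/s
Around a low, centrifugal force acts outward with Coriolis, so pressure-gradient force balances both:
(1/ρ)|∂P/∂n| = fV + V²/R  →  V² + fR·V − fR·V_g = 0
With fR = 1.26×10⁻⁴ × 1533×10³ m = 194 m/s:
V = [−fR + √((fR)² + 4 fR V_g)]/2 = [−194 + √(194² + 4×194×23.1)]/2 = 20.9 m/s
Subgeostrophic (V < V_g = 23.1 m/s), as expected around a low.
Converting: 20.9 m/s × 3.6 = 75 km/h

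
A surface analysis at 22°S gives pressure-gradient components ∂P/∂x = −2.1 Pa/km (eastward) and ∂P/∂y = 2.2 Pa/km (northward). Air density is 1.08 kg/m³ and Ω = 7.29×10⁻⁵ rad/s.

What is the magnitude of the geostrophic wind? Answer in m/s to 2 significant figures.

52 m/s

Coriolis parameter at 22°S:
f = 2Ω sin φ = 2 × 7.29×10⁻⁵ × sin 22° = 5.46×10⁻⁵ s⁻¹
In the Southern Hemisphere f is negative: f = −5.46×10⁻⁵ s⁻¹.
Component geostrophic relations (x east, y north):
u_g = −(1/(fρ)) ∂P/∂y,  v_g = (1/(fρ)) ∂P/∂x
u_g = −(2.2×10⁻³)/(−5.46×10⁻⁵ × 1.08) = 37.3 m/s;  v_g = (−2.1×10⁻³)/(−5.46×10⁻⁵ × 1.08) = 35.6 m/s
|V_g| = √(u_g² + v_g²) = 51.6 m/s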